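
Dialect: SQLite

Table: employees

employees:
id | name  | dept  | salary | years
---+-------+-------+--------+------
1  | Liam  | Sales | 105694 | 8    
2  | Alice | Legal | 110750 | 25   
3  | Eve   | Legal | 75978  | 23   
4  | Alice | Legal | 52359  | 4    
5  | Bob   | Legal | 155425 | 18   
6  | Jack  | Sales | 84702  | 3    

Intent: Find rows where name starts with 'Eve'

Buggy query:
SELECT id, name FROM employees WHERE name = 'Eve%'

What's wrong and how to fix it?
Bug: Wildcards only work with LIKE; '=' treats '%' as a literal character

Fix: Replace '=' with LIKE so 'Eve%' is treated as a pattern

Corrected query:
SELECT id, name FROM employees WHERE name LIKE 'Eve%'

Result:
id | name
---+-----
3  | Eve 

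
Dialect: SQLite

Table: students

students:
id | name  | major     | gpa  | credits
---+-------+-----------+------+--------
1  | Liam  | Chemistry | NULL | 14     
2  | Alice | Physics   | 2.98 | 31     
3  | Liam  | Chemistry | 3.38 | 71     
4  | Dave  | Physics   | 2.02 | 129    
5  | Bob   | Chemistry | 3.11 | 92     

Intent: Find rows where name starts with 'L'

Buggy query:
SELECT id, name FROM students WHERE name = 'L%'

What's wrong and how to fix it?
Bug: '=' compares the literal string including the % character; pattern matching needs LIKE

Fix: Replace '=' with LIKE so 'L%' is treated as a pattern

Corrected query:
SELECT id, name FROM students WHERE name LIKE 'L%'

Result:
id | name
---+-----
1  | Liam
3  | Liam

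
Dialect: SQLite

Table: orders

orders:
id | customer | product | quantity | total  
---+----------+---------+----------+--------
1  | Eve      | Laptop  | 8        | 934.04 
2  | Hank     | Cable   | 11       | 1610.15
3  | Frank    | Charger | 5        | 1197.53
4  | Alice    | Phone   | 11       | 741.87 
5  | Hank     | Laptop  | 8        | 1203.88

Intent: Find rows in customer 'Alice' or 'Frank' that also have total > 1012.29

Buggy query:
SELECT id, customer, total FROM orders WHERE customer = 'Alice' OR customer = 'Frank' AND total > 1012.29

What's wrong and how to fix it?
Bug: AND binds tighter than OR, so this parses as customer = 'Alice' OR (customer = 'Frank' AND total > 1012.29)

Fix: Group the OR with parentheses (or use IN), then AND the threshold

Corrected query:
SELECT id, customer, total FROM orders WHERE (customer = 'Alice' OR customer = 'Frank') AND total > 1012.29

Result:
id | customer | total  
---+----------+--------
3  | Frank    | 1197.53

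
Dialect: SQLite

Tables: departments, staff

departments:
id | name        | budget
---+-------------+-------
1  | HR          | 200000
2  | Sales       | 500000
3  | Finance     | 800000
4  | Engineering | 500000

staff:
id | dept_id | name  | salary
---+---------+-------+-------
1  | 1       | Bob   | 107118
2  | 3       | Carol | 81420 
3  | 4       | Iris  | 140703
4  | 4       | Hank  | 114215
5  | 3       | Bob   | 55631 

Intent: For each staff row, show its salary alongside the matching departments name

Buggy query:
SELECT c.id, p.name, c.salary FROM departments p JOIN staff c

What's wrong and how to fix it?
Bug: JOIN with no ON clause produces a cartesian product; every staff row pairs with every departments row

Fix: Specify the join condition linking the foreign key to the parent id

Corrected query:
SELECT c.id, p.name, c.salary FROM departments p JOIN staff c ON c.dept_id = p.id

Result:
id | name        | salary
---+-------------+-------
1  | HR          | 107118
2  | Finance     | 81420 
3  | Engineering | 140703
4  | Engineering | 114215
5  | Finance     | 55631 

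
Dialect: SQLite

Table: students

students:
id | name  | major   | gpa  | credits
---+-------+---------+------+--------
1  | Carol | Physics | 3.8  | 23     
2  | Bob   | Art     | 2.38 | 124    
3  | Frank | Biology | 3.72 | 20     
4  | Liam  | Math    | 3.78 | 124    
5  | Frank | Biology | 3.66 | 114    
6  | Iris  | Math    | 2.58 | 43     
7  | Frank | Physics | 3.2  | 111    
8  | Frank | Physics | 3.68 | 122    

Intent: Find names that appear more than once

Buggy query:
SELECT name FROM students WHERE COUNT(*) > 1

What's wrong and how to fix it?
Bug: WHERE can't reference COUNT(*); aggregates are computed after WHERE

Fix: Group first, then use HAVING for the count condition

Corrected query:
SELECT name FROM students GROUP BY name HAVING COUNT(*) > 1

Result:
name 
-----
Frank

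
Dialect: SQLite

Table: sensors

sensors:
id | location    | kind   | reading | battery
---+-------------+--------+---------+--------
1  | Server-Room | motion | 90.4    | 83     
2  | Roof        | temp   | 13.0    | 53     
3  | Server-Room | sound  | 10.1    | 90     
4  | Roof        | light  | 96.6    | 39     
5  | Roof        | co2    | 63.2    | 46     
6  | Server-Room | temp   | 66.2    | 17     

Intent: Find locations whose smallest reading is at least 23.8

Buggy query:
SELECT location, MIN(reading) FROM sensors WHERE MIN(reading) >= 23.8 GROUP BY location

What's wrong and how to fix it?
Bug: Aggregates like MIN are computed per group after WHERE runs

Fix: Use HAVING for the per-group MIN condition

Corrected query:
SELECT location, MIN(reading) FROM sensors GROUP BY location HAVING MIN(reading) >= 23.8

Result:
(no rows)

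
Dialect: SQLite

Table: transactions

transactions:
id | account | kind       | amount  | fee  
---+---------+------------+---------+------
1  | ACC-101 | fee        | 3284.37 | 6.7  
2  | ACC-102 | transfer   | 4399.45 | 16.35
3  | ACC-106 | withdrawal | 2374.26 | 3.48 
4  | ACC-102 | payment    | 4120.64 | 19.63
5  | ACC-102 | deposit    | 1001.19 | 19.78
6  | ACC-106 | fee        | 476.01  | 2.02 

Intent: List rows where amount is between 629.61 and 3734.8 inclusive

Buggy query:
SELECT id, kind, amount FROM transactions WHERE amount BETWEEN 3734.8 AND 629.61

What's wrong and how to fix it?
Bug: BETWEEN expects the lower bound first; with 3734.8 AND 629.61 the range is empty

Fix: Swap the bounds so the smaller value comes first

Corrected query:
SELECT id, kind, amount FROM transactions WHERE amount BETWEEN 629.61 AND 3734.8

Result:
id | kind       | amount 
---+------------+--------
1  | fee        | 3284.37
3  | withdrawal | 2374.26
5  | deposit    | 1001.19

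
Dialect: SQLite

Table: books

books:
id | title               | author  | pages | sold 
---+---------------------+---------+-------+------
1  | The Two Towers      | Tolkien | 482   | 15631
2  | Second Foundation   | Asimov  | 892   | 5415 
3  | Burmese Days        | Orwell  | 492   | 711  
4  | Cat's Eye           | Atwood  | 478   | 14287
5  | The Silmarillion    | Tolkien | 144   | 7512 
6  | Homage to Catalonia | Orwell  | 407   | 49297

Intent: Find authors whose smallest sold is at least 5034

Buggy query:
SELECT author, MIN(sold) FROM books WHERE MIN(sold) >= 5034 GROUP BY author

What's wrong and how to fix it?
Bug: MIN() in WHERE is a misuse of aggregate

Fix: Use HAVING for the per-group MIN condition

Corrected query:
SELECT author, MIN(sold) FROM books GROUP BY author HAVING MIN(sold) >= 5034

Result:
author  | MIN(sold)
--------+----------
Asimov  | 5415     
Atwood  | 14287    
Tolkien | 7512     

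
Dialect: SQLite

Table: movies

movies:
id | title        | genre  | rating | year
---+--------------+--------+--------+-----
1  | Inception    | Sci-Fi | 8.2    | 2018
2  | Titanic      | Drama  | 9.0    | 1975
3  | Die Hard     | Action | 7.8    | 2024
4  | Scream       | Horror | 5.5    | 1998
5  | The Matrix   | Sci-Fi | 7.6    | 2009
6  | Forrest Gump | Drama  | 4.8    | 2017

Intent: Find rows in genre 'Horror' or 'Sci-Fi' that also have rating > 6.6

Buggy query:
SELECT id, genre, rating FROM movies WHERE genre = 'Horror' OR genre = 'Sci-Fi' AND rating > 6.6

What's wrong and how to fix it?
Bug: AND binds tighter than OR, so this parses as genre = 'Horror' OR (genre = 'Sci-Fi' AND rating > 6.6)

Fix: Add parentheses around the OR so the AND applies to both alternatives

Corrected query:
SELECT id, genre, rating FROM movies WHERE (genre = 'Horror' OR genre = 'Sci-Fi') AND rating > 6.6

Result:
id | genre  | rating
---+--------+-------
1  | Sci-Fi | 8.2   
5  | Sci-Fi | 7.6   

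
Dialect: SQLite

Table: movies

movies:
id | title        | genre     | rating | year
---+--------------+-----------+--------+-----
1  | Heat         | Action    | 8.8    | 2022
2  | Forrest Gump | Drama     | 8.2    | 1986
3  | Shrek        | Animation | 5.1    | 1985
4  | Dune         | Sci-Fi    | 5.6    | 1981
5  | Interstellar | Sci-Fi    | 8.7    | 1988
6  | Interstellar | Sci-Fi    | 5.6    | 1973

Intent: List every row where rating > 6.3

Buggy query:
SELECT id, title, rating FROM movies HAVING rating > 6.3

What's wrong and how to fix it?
Bug: This is a non-aggregate query (no GROUP BY, no aggregates), so in SQLite the HAVING clause is invalid here; a row-level condition belongs in WHERE

Fix: Replace HAVING with WHERE since the condition applies to individual rows

Corrected query:
SELECT id, title, rating FROM movies WHERE rating > 6.3

Result:
id | title        | rating
---+--------------+-------
1  | Heat         | 8.8   
2  | Forrest Gump | 8.2   
5  | Interstellar | 8.7   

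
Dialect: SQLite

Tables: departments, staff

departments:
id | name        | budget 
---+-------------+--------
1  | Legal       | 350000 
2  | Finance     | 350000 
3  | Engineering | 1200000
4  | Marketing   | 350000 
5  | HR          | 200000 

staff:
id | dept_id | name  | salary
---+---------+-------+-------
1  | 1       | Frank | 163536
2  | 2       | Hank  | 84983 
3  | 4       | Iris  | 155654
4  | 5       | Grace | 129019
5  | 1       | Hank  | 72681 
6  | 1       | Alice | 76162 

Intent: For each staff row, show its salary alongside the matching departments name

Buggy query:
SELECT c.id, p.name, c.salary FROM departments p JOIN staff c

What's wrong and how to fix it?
Bug: JOIN with no ON clause produces a cartesian product; every staff row pairs with every departments row

Fix: Specify the join condition linking the foreign key to the parent id

Corrected query:
SELECT c.id, p.name, c.salary FROM departments p JOIN staff c ON c.dept_id = p.id

Result:
id | name      | salary
---+-----------+-------
1  | Legal     | 163536
2  | Finance   | 84983 
3  | Marketing | 155654
4  | HR        | 129019
5  | Legal     | 72681 
6  | Legal     | 76162 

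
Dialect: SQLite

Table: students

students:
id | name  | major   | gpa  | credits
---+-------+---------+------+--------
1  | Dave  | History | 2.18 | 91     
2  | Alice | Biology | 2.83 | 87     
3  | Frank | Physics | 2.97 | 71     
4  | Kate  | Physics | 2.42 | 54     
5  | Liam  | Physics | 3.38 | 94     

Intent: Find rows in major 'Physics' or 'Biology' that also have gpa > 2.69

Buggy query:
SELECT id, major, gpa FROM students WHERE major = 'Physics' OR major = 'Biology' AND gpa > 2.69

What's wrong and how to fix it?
Bug: Without parentheses, AND is evaluated before OR, so the gpa filter only applies to the 'Biology' branch

Fix: Add parentheses around the OR so the AND applies to both alternatives

Corrected query:
SELECT id, major, gpa FROM students WHERE (major = 'Physics' OR major = 'Biology') AND gpa > 2.69

Result:
id | major   | gpa 
---+---------+-----
2  | Biology | 2.83
3  | Physics | 2.97
5  | Physics | 3.38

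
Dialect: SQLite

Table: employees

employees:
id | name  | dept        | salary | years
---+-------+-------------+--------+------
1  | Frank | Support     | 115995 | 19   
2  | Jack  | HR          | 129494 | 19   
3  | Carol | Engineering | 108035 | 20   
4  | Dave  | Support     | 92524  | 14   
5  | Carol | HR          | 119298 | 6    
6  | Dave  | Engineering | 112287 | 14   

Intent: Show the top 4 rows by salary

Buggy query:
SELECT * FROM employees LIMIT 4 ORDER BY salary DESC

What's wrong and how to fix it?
Bug: ORDER BY cannot follow LIMIT; LIMIT is the final clause

Fix: Sort with ORDER BY, then apply LIMIT

Corrected query:
SELECT * FROM employees ORDER BY salary DESC LIMIT 4

Result:
id | name  | dept        | salary | years
---+-------+-------------+--------+------
2  | Jack  | HR          | 129494 | 19   
5  | Carol | HR          | 119298 | 6    
1  | Frank | Support     | 115995 | 19   
6  | Dave  | Engineering | 112287 | 14   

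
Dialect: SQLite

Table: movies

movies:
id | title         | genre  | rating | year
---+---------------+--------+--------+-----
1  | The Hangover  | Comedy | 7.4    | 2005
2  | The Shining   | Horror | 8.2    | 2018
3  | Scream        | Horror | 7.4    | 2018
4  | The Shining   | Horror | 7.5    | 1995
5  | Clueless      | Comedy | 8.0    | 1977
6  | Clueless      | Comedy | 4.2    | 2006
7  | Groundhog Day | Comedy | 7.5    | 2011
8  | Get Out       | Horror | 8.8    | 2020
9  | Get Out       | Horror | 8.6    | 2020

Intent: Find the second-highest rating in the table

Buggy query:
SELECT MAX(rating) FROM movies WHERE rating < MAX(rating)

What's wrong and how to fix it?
Bug: The inner MAX is an aggregate inside WHERE, which is not allowed

Fix: Compute the overall MAX in a subquery, then take MAX of rows below it

Corrected query:
SELECT MAX(rating) FROM movies WHERE rating < (SELECT MAX(rating) FROM movies)

Result:
MAX(rating)
-----------
8.6        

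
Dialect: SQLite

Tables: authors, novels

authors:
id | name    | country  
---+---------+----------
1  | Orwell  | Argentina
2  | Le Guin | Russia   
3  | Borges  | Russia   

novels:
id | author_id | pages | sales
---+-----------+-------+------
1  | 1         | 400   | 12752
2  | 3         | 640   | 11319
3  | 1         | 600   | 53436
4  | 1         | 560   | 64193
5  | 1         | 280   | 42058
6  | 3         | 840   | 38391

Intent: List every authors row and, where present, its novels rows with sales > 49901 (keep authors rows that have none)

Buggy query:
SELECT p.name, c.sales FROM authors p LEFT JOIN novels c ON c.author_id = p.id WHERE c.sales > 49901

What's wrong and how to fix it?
Bug: Filtering c.sales in WHERE discards the NULL rows produced by LEFT JOIN, turning it into an inner join

Fix: Put 'c.sales > 49901' in the JOIN's ON clause instead of WHERE

Corrected query:
SELECT p.name, c.sales FROM authors p LEFT JOIN novels c ON c.author_id = p.id AND c.sales > 49901

Result:
name    | sales
--------+------
Orwell  | 53436
Orwell  | 64193
Le Guin | NULL 
Borges  | NULL 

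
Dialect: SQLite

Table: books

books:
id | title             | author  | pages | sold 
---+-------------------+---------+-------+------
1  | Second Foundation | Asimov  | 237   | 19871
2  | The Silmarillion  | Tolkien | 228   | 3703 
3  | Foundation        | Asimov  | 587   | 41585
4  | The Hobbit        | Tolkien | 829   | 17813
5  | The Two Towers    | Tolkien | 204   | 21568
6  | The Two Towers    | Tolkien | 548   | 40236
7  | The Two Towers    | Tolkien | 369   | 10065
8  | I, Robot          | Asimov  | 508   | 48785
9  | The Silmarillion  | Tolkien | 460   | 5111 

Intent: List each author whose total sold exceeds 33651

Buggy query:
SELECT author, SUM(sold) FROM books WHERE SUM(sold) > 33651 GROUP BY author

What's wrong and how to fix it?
Bug: WHERE runs before GROUP BY, so aggregates aren't available there

Fix: Move the aggregate condition to a HAVING clause

Corrected query:
SELECT author, SUM(sold) FROM books GROUP BY author HAVING SUM(sold) > 33651

Result:
author  | SUM(sold)
--------+----------
Asimov  | 110241   
Tolkien | 98496    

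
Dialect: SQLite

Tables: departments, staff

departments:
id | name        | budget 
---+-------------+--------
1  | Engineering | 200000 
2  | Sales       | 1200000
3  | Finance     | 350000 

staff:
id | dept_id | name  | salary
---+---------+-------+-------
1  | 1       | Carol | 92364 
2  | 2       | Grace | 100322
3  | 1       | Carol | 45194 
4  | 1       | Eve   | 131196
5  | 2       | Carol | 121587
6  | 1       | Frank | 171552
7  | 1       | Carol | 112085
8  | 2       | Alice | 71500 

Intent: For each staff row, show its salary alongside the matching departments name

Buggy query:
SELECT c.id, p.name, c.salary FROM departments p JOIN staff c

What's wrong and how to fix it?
Bug: Missing join condition: each staff row is matched to all departments rows instead of just its own

Fix: Add ON c.dept_id = p.id to the JOIN

Corrected query:
SELECT c.id, p.name, c.salary FROM departments p JOIN staff c ON c.dept_id = p.id

Result:
id | name        | salary
---+-------------+-------
1  | Engineering | 92364 
2  | Sales       | 100322
3  | Engineering | 45194 
4  | Engineering | 131196
5  | Sales       | 121587
6  | Engineering | 171552
7  | Engineering | 112085
8  | Sales       | 71500 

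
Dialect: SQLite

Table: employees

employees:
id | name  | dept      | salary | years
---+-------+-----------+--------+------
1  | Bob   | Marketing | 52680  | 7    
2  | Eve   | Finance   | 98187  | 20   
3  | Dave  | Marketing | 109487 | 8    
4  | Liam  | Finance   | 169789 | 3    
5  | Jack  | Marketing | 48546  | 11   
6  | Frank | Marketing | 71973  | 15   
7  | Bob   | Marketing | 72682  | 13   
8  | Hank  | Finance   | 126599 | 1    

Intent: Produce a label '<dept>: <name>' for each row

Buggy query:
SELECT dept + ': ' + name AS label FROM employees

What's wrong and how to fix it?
Bug: '+' is numeric addition; on text columns SQLite converts them to 0 instead of concatenating

Fix: Replace + with || to concatenate text

Corrected query:
SELECT dept || ': ' || name AS label FROM employees

Result:
label           
----------------
Marketing: Bob  
Finance: Eve    
Marketing: Dave 
Finance: Liam   
Marketing: Jack 
Marketing: Frank
Marketing: Bob  
Finance: Hank   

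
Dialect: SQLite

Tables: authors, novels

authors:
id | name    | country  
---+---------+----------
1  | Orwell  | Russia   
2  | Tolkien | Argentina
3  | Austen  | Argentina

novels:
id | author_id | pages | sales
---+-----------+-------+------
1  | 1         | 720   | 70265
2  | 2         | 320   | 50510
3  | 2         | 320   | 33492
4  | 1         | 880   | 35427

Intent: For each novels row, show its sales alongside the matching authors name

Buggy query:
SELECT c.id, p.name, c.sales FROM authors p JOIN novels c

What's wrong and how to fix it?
Bug: JOIN with no ON clause produces a cartesian product; every novels row pairs with every authors row

Fix: Specify the join condition linking the foreign key to the parent id

Corrected query:
SELECT c.id, p.name, c.sales FROM authors p JOIN novels c ON c.author_id = p.id

Result:
id | name    | sales
---+---------+------
1  | Orwell  | 70265
2  | Tolkien | 50510
3  | Tolkien | 33492
4  | Orwell  | 35427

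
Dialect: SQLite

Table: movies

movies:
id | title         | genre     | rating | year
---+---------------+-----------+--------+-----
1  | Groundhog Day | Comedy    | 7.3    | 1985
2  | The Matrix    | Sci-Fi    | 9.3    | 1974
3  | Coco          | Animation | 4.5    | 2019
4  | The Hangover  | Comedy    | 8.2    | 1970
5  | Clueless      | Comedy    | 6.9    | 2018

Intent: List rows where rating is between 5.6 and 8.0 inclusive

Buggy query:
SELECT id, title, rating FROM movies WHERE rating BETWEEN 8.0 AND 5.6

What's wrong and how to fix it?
Bug: BETWEEN expects the lower bound first; with 8.0 AND 5.6 the range is empty

Fix: Write BETWEEN 5.6 AND 8.0

Corrected query:
SELECT id, title, rating FROM movies WHERE rating BETWEEN 5.6 AND 8.0

Result:
id | title         | rating
---+---------------+-------
1  | Groundhog Day | 7.3   
5  | Clueless      | 6.9   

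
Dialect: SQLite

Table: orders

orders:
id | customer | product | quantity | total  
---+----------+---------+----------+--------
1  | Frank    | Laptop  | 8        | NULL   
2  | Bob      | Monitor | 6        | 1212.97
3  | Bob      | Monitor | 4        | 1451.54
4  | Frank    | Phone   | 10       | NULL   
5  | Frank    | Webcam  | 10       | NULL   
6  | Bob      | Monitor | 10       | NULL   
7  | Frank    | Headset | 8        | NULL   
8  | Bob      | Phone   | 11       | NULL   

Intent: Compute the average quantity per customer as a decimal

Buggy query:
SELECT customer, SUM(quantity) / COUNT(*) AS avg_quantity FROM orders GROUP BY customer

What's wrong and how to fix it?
Bug: SUM(quantity) and COUNT(*) are both integers; the division truncates the fractional part

Fix: Multiply by 1.0 (or CAST to REAL) to force floating-point division

Corrected query:
SELECT customer, SUM(quantity) * 1.0 / COUNT(*) AS avg_quantity FROM orders GROUP BY customer

Result:
customer | avg_quantity
---------+-------------
Bob      | 7.75        
Frank    | 9           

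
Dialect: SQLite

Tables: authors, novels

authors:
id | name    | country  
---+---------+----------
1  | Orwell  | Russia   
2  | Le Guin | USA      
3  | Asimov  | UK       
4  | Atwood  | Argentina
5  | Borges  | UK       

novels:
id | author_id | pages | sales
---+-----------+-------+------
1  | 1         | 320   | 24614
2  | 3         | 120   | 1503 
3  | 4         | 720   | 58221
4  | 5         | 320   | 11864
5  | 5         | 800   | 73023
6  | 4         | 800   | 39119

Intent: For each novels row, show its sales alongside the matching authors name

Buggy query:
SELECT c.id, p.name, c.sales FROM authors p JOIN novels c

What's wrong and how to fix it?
Bug: JOIN with no ON clause produces a cartesian product; every novels row pairs with every authors row

Fix: Add ON c.author_id = p.id to the JOIN

Corrected query:
SELECT c.id, p.name, c.sales FROM authors p JOIN novels c ON c.author_id = p.id

Result:
id | name   | sales
---+--------+------
1  | Orwell | 24614
2  | Asimov | 1503 
3  | Atwood | 58221
4  | Borges | 11864
5  | Borges | 73023
6  | Atwood | 39119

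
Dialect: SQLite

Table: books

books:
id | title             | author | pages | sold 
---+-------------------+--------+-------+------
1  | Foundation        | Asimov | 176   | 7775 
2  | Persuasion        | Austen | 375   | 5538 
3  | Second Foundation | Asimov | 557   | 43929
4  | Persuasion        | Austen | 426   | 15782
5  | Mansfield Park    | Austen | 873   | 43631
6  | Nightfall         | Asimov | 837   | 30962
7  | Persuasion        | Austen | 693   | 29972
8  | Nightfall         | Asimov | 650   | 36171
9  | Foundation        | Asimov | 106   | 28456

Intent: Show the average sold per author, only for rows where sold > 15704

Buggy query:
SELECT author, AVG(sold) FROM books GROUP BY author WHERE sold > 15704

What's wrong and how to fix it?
Bug: Row-level WHERE must come before GROUP BY in the clause order

Fix: Place WHERE between FROM and GROUP BY

Corrected query:
SELECT author, AVG(sold) FROM books WHERE sold > 15704 GROUP BY author

Result:
author | AVG(sold)
-------+----------
Asimov | 34879.5  
Austen | 29795    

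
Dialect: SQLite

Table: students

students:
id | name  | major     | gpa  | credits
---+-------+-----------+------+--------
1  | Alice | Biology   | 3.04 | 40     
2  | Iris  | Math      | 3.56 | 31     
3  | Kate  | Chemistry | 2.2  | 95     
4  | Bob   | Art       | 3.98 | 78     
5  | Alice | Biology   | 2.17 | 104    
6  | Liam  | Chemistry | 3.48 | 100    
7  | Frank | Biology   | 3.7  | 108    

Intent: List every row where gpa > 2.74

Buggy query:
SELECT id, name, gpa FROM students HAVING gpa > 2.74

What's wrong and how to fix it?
Bug: HAVING filters the output of aggregation, but this query has no GROUP BY and no aggregate functions, so SQLite rejects it (HAVING clause on a non-aggregate query); the condition here is per row

Fix: Replace HAVING with WHERE since the condition applies to individual rows

Corrected query:
SELECT id, name, gpa FROM students WHERE gpa > 2.74

Result:
id | name  | gpa 
---+-------+-----
1  | Alice | 3.04
2  | Iris  | 3.56
4  | Bob   | 3.98
6  | Liam  | 3.48
7  | Frank | 3.7 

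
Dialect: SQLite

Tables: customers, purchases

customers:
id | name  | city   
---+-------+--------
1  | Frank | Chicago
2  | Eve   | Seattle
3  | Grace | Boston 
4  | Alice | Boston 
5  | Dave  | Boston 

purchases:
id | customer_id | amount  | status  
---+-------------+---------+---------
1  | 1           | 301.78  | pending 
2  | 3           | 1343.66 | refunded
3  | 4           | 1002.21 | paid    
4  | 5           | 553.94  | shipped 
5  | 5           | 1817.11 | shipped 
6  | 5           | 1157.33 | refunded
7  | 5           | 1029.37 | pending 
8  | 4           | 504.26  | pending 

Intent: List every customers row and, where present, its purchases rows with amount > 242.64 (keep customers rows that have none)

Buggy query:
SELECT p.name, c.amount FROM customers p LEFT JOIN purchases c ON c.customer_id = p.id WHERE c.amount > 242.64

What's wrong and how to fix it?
Bug: A WHERE condition on the right-hand table after LEFT JOIN drops unmatched parents

Fix: Move the right-table condition into the ON clause so unmatched parents are kept

Corrected query:
SELECT p.name, c.amount FROM customers p LEFT JOIN purchases c ON c.customer_id = p.id AND c.amount > 242.64

Result:
name  | amount 
------+--------
Frank | 301.78 
Eve   | NULL   
Grace | 1343.66
Alice | 504.26 
Alice | 1002.21
Dave  | 553.94 
Dave  | 1029.37
Dave  | 1157.33
Dave  | 1817.11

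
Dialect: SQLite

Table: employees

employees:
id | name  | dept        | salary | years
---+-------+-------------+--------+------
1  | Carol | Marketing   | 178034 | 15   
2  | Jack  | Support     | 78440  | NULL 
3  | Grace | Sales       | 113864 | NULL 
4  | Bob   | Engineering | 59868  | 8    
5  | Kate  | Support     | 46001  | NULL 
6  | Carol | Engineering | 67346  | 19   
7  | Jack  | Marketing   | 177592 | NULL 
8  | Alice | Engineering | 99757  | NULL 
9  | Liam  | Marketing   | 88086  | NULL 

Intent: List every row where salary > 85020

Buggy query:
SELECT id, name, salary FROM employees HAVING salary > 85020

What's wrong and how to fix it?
Bug: This is a non-aggregate query (no GROUP BY, no aggregates), so in SQLite the HAVING clause is invalid here; a row-level condition belongs in WHERE

Fix: Use WHERE for row-level filtering

Corrected query:
SELECT id, name, salary FROM employees WHERE salary > 85020

Result:
id | name  | salary
---+-------+-------
1  | Carol | 178034
3  | Grace | 113864
7  | Jack  | 177592
8  | Alice | 99757 
9  | Liam  | 88086 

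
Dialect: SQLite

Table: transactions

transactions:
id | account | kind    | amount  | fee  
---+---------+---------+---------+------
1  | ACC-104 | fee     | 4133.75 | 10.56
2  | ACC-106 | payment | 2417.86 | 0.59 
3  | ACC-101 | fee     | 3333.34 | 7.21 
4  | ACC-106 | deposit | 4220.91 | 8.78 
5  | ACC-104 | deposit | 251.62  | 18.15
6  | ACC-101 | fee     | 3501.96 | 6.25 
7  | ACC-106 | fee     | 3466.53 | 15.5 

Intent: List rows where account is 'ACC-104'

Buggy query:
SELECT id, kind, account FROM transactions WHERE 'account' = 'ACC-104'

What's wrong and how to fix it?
Bug: Single quotes denote string literals in SQL; the column name is being compared as a constant string

Fix: Reference the column as account without single quotes

Corrected query:
SELECT id, kind, account FROM transactions WHERE account = 'ACC-104'

Result:
id | kind    | account
---+---------+--------
1  | fee     | ACC-104
5  | deposit | ACC-104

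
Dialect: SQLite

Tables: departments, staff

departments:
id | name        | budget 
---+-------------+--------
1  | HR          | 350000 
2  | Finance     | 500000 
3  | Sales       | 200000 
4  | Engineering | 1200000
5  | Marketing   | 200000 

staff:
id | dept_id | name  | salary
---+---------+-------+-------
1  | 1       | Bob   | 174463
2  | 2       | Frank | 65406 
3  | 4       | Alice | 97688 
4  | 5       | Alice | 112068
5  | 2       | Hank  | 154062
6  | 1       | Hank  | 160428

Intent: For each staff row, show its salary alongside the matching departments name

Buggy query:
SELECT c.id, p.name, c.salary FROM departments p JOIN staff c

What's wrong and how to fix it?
Bug: JOIN with no ON clause produces a cartesian product; every staff row pairs with every departments row

Fix: Add ON c.dept_id = p.id to the JOIN

Corrected query:
SELECT c.id, p.name, c.salary FROM departments p JOIN staff c ON c.dept_id = p.id

Result:
id | name        | salary
---+-------------+-------
1  | HR          | 174463
2  | Finance     | 65406 
3  | Engineering | 97688 
4  | Marketing   | 112068
5  | Finance     | 154062
6  | HR          | 160428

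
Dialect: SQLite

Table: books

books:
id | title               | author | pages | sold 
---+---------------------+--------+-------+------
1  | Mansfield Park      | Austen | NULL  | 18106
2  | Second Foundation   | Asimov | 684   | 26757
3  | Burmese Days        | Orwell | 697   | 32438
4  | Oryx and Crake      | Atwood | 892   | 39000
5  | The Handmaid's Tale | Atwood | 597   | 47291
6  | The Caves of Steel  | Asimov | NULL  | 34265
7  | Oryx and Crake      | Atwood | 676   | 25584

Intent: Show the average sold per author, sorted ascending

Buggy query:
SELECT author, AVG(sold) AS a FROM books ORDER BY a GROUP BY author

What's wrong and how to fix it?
Bug: GROUP BY must precede ORDER BY

Fix: Move ORDER BY to the end, after GROUP BY

Corrected query:
SELECT author, AVG(sold) AS a FROM books GROUP BY author ORDER BY a

Result:
author | a           
-------+-------------
Austen | 18106       
Asimov | 30511       
Orwell | 32438       
Atwood | 37291.666667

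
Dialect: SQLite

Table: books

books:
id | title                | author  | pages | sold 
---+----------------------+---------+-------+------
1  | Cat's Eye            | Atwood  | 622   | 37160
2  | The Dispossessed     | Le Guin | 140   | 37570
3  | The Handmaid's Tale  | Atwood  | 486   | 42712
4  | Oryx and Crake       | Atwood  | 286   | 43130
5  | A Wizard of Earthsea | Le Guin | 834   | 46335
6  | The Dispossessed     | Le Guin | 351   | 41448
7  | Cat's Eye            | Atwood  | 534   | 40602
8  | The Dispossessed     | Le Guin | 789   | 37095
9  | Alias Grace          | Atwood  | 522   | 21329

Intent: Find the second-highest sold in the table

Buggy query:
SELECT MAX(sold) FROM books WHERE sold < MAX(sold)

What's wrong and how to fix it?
Bug: The inner MAX is an aggregate inside WHERE, which is not allowed

Fix: Put the inner MAX in a scalar subquery

Corrected query:
SELECT MAX(sold) FROM books WHERE sold < (SELECT MAX(sold) FROM books)

Result:
MAX(sold)
---------
43130    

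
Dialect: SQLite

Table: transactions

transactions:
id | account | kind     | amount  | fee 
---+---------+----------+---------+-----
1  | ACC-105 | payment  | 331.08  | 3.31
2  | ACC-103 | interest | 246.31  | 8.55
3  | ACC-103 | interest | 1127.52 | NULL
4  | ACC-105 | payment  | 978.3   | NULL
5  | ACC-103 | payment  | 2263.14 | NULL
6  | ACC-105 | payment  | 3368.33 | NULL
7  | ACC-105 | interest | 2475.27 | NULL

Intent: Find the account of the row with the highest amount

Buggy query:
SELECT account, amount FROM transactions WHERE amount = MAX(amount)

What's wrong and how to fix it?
Bug: WHERE is evaluated per row; an aggregate over the whole table isn't defined there

Fix: Wrap MAX in a scalar subquery so WHERE compares against a single value

Corrected query:
SELECT account, amount FROM transactions WHERE amount = (SELECT MAX(amount) FROM transactions)

Result:
account | amount 
--------+--------
ACC-105 | 3368.33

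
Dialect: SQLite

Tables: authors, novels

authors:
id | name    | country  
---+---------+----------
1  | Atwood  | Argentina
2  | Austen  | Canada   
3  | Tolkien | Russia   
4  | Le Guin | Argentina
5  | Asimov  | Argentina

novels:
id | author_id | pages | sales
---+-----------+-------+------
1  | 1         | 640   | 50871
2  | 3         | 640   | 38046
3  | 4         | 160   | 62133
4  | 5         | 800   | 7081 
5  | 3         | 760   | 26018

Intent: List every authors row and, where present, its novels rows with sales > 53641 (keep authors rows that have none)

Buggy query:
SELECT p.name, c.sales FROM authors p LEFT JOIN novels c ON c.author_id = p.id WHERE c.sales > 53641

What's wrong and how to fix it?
Bug: Filtering c.sales in WHERE discards the NULL rows produced by LEFT JOIN, turning it into an inner join

Fix: Move the right-table condition into the ON clause so unmatched parents are kept

Corrected query:
SELECT p.name, c.sales FROM authors p LEFT JOIN novels c ON c.author_id = p.id AND c.sales > 53641

Result:
name    | sales
--------+------
Atwood  | NULL 
Austen  | NULL 
Tolkien | NULL 
Le Guin | 62133
Asimov  | NULL 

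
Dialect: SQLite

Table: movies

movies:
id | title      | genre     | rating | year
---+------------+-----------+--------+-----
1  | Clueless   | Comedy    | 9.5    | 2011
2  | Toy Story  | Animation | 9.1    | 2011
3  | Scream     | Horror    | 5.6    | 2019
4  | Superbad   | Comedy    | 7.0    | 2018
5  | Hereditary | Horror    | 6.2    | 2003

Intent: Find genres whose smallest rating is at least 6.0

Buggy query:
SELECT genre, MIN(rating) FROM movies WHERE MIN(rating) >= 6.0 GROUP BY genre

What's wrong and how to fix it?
Bug: Aggregates like MIN are computed per group after WHERE runs

Fix: Replace WHERE with HAVING after the GROUP BY

Corrected query:
SELECT genre, MIN(rating) FROM movies GROUP BY genre HAVING MIN(rating) >= 6.0

Result:
genre     | MIN(rating)
----------+------------
Animation | 9.1        
Comedy    | 7          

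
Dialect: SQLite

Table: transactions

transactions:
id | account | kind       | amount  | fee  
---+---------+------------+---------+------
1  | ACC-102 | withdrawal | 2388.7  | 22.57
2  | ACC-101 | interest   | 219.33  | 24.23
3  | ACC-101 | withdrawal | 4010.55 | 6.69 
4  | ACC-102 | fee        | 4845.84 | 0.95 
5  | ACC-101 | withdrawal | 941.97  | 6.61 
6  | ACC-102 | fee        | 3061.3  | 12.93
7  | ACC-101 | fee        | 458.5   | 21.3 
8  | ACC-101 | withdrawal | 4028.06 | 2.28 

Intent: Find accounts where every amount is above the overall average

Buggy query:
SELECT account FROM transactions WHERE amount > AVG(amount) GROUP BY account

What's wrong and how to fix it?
Bug: AVG() is an aggregate; it can't sit directly in WHERE

Fix: Use a subquery for AVG and a HAVING MIN(...) filter so the condition holds for every row in the group

Corrected query:
SELECT account FROM transactions GROUP BY account HAVING MIN(amount) > (SELECT AVG(amount) FROM transactions)

Result:
(no rows)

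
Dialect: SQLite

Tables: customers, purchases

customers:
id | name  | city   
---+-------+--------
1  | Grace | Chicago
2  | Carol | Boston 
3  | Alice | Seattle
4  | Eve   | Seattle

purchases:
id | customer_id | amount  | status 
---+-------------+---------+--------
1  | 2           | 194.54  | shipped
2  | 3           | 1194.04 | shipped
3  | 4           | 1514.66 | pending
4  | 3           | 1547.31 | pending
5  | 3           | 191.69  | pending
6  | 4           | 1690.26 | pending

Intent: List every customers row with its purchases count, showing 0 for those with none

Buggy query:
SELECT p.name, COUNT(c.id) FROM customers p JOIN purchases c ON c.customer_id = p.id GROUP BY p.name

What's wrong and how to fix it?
Bug: INNER JOIN drops customers rows that have no matching purchases rows

Fix: Use LEFT JOIN so parents without children still appear (COUNT(c.id) gives 0)

Corrected query:
SELECT p.name, COUNT(c.id) FROM customers p LEFT JOIN purchases c ON c.customer_id = p.id GROUP BY p.name

Result:
name  | COUNT(c.id)
------+------------
Alice | 3          
Carol | 1          
Eve   | 2          
Grace | 0          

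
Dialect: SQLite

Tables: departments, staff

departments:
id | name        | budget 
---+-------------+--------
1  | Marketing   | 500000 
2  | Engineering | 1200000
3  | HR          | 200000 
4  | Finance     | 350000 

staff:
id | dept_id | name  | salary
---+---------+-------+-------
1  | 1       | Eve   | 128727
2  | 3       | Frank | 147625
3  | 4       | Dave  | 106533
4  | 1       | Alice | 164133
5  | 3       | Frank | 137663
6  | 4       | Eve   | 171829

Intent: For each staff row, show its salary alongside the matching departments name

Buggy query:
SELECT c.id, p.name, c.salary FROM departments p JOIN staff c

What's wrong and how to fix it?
Bug: JOIN with no ON clause produces a cartesian product; every staff row pairs with every departments row

Fix: Add ON c.dept_id = p.id to the JOIN

Corrected query:
SELECT c.id, p.name, c.salary FROM departments p JOIN staff c ON c.dept_id = p.id

Result:
id | name      | salary
---+-----------+-------
1  | Marketing | 128727
2  | HR        | 147625
3  | Finance   | 106533
4  | Marketing | 164133
5  | HR        | 137663
6  | Finance   | 171829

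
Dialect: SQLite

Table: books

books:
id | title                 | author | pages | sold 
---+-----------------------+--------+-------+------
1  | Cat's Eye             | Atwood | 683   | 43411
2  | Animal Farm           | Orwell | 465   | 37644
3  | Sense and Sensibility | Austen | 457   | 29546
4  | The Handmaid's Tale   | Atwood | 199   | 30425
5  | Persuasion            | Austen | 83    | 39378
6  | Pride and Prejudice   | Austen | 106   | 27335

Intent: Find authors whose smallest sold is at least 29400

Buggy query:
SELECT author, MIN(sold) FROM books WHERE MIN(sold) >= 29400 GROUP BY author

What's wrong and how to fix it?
Bug: Aggregates like MIN are computed per group after WHERE runs

Fix: Replace WHERE with HAVING after the GROUP BY

Corrected query:
SELECT author, MIN(sold) FROM books GROUP BY author HAVING MIN(sold) >= 29400

Result:
author | MIN(sold)
-------+----------
Atwood | 30425    
Orwell | 37644    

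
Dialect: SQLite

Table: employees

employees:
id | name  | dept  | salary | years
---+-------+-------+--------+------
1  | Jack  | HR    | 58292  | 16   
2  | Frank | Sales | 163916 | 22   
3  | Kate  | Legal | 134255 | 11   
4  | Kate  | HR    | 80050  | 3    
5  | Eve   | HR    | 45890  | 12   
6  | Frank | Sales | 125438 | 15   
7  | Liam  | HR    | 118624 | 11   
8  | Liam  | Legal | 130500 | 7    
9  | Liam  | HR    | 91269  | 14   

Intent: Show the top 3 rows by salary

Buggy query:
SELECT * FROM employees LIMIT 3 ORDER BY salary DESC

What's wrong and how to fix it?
Bug: LIMIT must come after ORDER BY

Fix: Swap the clauses: ORDER BY first, then LIMIT

Corrected query:
SELECT * FROM employees ORDER BY salary DESC LIMIT 3

Result:
id | name  | dept  | salary | years
---+-------+-------+--------+------
2  | Frank | Sales | 163916 | 22   
3  | Kate  | Legal | 134255 | 11   
8  | Liam  | Legal | 130500 | 7    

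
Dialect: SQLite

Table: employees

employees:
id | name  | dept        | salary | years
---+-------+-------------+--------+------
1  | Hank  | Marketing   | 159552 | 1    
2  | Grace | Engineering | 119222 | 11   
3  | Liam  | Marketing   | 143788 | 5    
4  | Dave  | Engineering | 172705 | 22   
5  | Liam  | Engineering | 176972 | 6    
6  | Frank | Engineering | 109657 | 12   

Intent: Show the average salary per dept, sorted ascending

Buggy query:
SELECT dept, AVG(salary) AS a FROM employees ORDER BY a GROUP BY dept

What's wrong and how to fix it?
Bug: GROUP BY must precede ORDER BY

Fix: Move ORDER BY to the end, after GROUP BY

Corrected query:
SELECT dept, AVG(salary) AS a FROM employees GROUP BY dept ORDER BY a

Result:
dept        | a     
------------+-------
Engineering | 144639
Marketing   | 151670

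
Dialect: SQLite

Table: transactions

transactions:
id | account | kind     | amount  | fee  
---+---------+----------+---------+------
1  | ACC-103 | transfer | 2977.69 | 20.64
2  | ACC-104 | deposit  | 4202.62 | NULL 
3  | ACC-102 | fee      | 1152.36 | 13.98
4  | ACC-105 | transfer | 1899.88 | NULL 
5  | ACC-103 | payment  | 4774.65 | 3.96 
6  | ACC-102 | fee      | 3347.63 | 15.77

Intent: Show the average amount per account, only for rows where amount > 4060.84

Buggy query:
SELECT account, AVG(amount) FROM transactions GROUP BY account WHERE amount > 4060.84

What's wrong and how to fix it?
Bug: WHERE cannot follow GROUP BY

Fix: Place WHERE between FROM and GROUP BY

Corrected query:
SELECT account, AVG(amount) FROM transactions WHERE amount > 4060.84 GROUP BY account

Result:
account | AVG(amount)
--------+------------
ACC-103 | 4774.65    
ACC-104 | 4202.62    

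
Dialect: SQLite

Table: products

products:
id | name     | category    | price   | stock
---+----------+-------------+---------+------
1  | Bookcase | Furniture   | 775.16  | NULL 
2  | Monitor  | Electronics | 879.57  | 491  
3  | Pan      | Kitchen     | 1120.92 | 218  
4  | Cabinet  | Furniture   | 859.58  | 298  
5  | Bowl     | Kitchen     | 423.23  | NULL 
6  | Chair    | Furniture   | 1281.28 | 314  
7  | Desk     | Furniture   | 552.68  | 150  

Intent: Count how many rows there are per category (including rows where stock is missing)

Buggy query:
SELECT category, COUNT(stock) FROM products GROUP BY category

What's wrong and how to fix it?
Bug: COUNT(stock) skips NULLs, so groups with missing stock are undercounted

Fix: Replace COUNT(stock) with COUNT(*)

Corrected query:
SELECT category, COUNT(*) FROM products GROUP BY category

Result:
category    | COUNT(*)
------------+---------
Electronics | 1       
Furniture   | 4       
Kitchen     | 2       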